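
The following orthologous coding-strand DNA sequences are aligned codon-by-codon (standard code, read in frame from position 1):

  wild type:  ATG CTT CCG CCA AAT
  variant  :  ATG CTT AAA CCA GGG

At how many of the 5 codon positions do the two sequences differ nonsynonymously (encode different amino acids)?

2

Codon 1: ATG Met / ATG Met — identical.
Codon 2: CTT Leu / CTT Leu — identical.
Codon 3: CCG Pro / AAA Lys — nonsynonymous.
Codon 4: CCA Pro / CCA Pro — identical.
Codon 5: AAT Asn / GGG Gly — nonsynonymous.
Nonsynonymous differences: 2.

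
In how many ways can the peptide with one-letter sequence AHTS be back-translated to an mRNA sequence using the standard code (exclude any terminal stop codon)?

192

Ala: 4 codons.
His: 2 codons.
Thr: 4 codons.
Ser: 6 codons.
4 × 2 × 4 × 6 = 192.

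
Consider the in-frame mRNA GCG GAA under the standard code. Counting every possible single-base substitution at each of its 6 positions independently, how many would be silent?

Codon 1 (GCG, Ala): 3 synonymous substitutions.
Codon 2 (GAA, Glu): 1 synonymous substitution.
Total: 3 + 1 = 4.

4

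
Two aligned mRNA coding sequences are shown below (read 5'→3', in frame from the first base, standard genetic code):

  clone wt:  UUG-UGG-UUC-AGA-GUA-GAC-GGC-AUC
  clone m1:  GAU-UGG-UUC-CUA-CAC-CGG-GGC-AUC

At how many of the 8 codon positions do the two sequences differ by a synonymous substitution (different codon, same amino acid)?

Codon 1: UUG Leu / GAU Asp — nonsynonymous.
Codon 2: UGG Trp / UGG Trp — identical.
Codon 3: UUC Phe / UUC Phe — identical.
Codon 4: AGA Arg / CUA Leu — nonsynonymous.
Codon 5: GUA Val / CAC His — nonsynonymous.
Codon 6: GAC Asp / CGG Arg — nonsynonymous.
Codon 7: GGC Gly / GGC Gly — identical.
Codon 8: AUC Ile / AUC Ile — identical.
Synonymous differences: 0.

0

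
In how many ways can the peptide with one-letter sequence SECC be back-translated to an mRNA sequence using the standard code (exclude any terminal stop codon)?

Ser: 6 codons.
Glu: 2 codons.
Cys: 2 codons.
Cys: 2 codons.
6 × 2 × 2 × 2 = 48.

48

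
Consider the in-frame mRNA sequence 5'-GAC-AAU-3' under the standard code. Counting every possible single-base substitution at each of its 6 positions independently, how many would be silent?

2

Codon 1 (GAC, Asp): 1 synonymous substitution.
Codon 2 (AAU, Asn): 1 synonymous substitution.
Total: 1 + 1 = 2.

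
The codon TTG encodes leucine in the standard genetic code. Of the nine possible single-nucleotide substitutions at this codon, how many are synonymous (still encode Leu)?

2

Position 1: CTG → 1 synonymous.
Position 2: none → 0 synonymous.
Position 3: TTA → 1 synonymous.
Total: 1 + 0 + 1 = 2.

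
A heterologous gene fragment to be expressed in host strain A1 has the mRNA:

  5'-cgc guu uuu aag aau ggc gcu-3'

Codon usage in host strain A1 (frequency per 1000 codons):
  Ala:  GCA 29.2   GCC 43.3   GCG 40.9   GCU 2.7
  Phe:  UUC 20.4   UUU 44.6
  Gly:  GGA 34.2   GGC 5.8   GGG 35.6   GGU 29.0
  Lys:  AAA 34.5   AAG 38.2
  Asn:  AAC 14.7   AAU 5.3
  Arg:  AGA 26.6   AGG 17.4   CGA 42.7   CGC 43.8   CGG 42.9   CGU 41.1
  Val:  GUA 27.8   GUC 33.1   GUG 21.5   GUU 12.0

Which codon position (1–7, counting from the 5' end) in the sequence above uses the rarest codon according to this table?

7

Codon 1 CGC (Arg): 43.8 per 1000.
Codon 2 GUU (Val): 12.0 per 1000.
Codon 3 UUU (Phe): 44.6 per 1000.
Codon 4 AAG (Lys): 38.2 per 1000.
Codon 5 AAU (Asn): 5.3 per 1000.
Codon 6 GGC (Gly): 5.8 per 1000.
Codon 7 GCU (Ala): 2.7 per 1000.
Lowest frequency is 2.7 at codon 7.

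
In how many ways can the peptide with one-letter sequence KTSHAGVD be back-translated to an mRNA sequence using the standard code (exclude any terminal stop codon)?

Lys: 2 codons.
Thr: 4 codons.
Ser: 6 codons.
His: 2 codons.
Ala: 4 codons.
Gly: 4 codons.
Val: 4 codons.
Asp: 2 codons.
2 × 4 × 6 × 2 × 4 × 4 × 4 × 2 = 12288.

12288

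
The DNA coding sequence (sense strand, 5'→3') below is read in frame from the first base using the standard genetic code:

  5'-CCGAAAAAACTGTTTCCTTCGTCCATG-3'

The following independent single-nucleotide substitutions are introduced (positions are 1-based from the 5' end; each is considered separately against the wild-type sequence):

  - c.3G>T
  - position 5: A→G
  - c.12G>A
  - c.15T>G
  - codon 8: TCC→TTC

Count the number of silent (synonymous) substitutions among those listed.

Codon 1: CCG (Pro) → CCT (Pro) — synonymous.
Codon 2: AAA (Lys) → AGA (Arg) — missense.
Codon 4: CTG (Leu) → CTA (Leu) — synonymous.
Codon 5: TTT (Phe) → TTG (Leu) — missense.
Codon 8: TCC (Ser) → TTC (Phe) — missense.
Synonymous: 2 of 5.

2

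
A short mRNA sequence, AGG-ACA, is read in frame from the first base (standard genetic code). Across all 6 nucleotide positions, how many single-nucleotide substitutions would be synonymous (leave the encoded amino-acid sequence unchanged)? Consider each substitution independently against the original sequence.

5

Codon 1 (AGG, Arg): 2 synonymous substitutions.
Codon 2 (ACA, Thr): 3 synonymous substitutions.
Total: 2 + 3 = 5.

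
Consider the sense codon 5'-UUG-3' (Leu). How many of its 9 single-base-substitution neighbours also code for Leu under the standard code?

Position 1: CUG → 1 synonymous.
Position 2: none → 0 synonymous.
Position 3: UUA → 1 synonymous.
Total: 1 + 0 + 1 = 2.

2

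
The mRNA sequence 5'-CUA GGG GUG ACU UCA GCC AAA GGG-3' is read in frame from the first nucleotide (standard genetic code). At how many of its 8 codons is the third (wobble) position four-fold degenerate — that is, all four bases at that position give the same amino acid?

7

Codon 1 CUA (Leu): third position 4-fold.
Codon 2 GGG (Gly): third position 4-fold.
Codon 3 GUG (Val): third position 4-fold.
Codon 4 ACU (Thr): third position 4-fold.
Codon 5 UCA (Ser): third position 4-fold.
Codon 6 GCC (Ala): third position 4-fold.
Codon 7 AAA (Lys): third position 2-fold.
Codon 8 GGG (Gly): third position 4-fold.
Four-fold degenerate third positions: 7.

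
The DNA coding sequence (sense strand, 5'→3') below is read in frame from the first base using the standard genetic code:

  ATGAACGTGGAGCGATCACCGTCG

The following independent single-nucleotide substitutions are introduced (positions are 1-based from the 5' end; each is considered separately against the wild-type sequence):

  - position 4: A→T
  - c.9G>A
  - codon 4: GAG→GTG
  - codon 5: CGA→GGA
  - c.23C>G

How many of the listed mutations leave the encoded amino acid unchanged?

1

Codon 2: AAC (Asn) → TAC (Tyr) — missense.
Codon 3: GTG (Val) → GTA (Val) — synonymous.
Codon 4: GAG (Glu) → GTG (Val) — missense.
Codon 5: CGA (Arg) → GGA (Gly) — missense.
Codon 8: TCG (Ser) → TGG (Trp) — missense.
Synonymous: 1 of 5.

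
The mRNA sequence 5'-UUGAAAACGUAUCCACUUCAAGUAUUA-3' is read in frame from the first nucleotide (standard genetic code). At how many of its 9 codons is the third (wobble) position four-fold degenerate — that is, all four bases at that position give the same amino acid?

Codon 1 UUG (Leu): third position 2-fold.
Codon 2 AAA (Lys): third position 2-fold.
Codon 3 ACG (Thr): third position 4-fold.
Codon 4 UAU (Tyr): third position 2-fold.
Codon 5 CCA (Pro): third position 4-fold.
Codon 6 CUU (Leu): third position 4-fold.
Codon 7 CAA (Gln): third position 2-fold.
Codon 8 GUA (Val): third position 4-fold.
Codon 9 UUA (Leu): third position 2-fold.
Four-fold degenerate third positions: 4.

4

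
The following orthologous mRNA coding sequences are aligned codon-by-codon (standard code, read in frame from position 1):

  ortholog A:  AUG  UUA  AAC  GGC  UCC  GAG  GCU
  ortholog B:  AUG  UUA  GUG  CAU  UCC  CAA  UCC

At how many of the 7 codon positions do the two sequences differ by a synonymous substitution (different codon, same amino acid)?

Codon 1: AUG Met / AUG Met — identical.
Codon 2: UUA Leu / UUA Leu — identical.
Codon 3: AAC Asn / GUG Val — nonsynonymous.
Codon 4: GGC Gly / CAU His — nonsynonymous.
Codon 5: UCC Ser / UCC Ser — identical.
Codon 6: GAG Glu / CAA Gln — nonsynonymous.
Codon 7: GCU Ala / UCC Ser — nonsynonymous.
Synonymous differences: 0.

0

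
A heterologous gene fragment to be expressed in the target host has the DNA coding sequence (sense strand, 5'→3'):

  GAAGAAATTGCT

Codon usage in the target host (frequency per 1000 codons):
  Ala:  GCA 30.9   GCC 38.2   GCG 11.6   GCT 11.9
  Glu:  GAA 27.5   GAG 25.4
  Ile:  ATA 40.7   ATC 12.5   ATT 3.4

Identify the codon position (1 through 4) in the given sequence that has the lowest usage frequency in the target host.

3

Codon 1 GAA (Glu): 27.5 per 1000.
Codon 2 GAA (Glu): 27.5 per 1000.
Codon 3 ATT (Ile): 3.4 per 1000.
Codon 4 GCT (Ala): 11.9 per 1000.
Lowest frequency is 3.4 at codon 3.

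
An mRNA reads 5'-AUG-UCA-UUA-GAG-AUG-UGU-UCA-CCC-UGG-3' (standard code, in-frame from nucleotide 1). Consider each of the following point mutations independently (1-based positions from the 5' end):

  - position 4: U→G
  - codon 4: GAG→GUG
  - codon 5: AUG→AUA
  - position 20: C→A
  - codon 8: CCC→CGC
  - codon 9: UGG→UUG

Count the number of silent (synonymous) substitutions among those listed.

0

Codon 2: UCA (Ser) → GCA (Ala) — missense.
Codon 4: GAG (Glu) → GUG (Val) — missense.
Codon 5: AUG (Met) → AUA (Ile) — missense.
Codon 7: UCA (Ser) → UAA (Stop) — nonsense.
Codon 8: CCC (Pro) → CGC (Arg) — missense.
Codon 9: UGG (Trp) → UUG (Leu) — missense.
Synonymous: 0 of 6.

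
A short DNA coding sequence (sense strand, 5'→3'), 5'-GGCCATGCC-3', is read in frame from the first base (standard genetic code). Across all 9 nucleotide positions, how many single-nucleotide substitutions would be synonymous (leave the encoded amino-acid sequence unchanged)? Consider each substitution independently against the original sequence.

Codon 1 (GGC, Gly): 3 synonymous substitutions.
Codon 2 (CAT, His): 1 synonymous substitution.
Codon 3 (GCC, Ala): 3 synonymous substitutions.
Total: 3 + 1 + 3 = 7.

7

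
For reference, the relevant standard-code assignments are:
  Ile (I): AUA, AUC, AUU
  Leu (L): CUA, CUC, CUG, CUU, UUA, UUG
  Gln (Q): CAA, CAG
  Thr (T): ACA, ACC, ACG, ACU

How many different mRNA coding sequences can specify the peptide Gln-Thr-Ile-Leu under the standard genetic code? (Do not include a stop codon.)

Gln: 2 codons.
Thr: 4 codons.
Ile: 3 codons.
Leu: 6 codons.
2 × 4 × 3 × 6 = 144.

144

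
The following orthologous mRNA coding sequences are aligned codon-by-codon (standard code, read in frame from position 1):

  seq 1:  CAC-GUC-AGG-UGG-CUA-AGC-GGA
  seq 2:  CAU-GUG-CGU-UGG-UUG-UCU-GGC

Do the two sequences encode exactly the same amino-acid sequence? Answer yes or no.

Codon 1: CAC His / CAU His — synonymous.
Codon 2: GUC Val / GUG Val — synonymous.
Codon 3: AGG Arg / CGU Arg — synonymous.
Codon 4: UGG Trp / UGG Trp — identical.
Codon 5: CUA Leu / UUG Leu — synonymous.
Codon 6: AGC Ser / UCU Ser — synonymous.
Codon 7: GGA Gly / GGC Gly — synonymous.
Nonsynonymous differences: 0 → same protein.

yes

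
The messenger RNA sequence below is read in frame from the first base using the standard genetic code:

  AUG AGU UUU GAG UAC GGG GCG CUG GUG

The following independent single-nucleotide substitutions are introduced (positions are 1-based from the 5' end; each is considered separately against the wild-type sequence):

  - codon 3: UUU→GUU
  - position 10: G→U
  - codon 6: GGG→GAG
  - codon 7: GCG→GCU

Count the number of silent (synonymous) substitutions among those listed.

Codon 3: UUU (Phe) → GUU (Val) — missense.
Codon 4: GAG (Glu) → UAG (Stop) — nonsense.
Codon 6: GGG (Gly) → GAG (Glu) — missense.
Codon 7: GCG (Ala) → GCU (Ala) — synonymous.
Synonymous: 1 of 4.

1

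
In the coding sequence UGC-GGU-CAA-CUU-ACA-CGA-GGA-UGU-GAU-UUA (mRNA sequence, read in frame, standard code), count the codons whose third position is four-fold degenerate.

Codon 1 UGC (Cys): third position 2-fold.
Codon 2 GGU (Gly): third position 4-fold.
Codon 3 CAA (Gln): third position 2-fold.
Codon 4 CUU (Leu): third position 4-fold.
Codon 5 ACA (Thr): third position 4-fold.
Codon 6 CGA (Arg): third position 4-fold.
Codon 7 GGA (Gly): third position 4-fold.
Codon 8 UGU (Cys): third position 2-fold.
Codon 9 GAU (Asp): third position 2-fold.
Codon 10 UUA (Leu): third position 2-fold.
Four-fold degenerate third positions: 5.

5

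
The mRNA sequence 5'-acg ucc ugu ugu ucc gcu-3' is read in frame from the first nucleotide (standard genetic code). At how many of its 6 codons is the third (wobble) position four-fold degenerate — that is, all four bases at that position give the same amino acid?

4

Codon 1 ACG (Thr): third position 4-fold.
Codon 2 UCC (Ser): third position 4-fold.
Codon 3 UGU (Cys): third position 2-fold.
Codon 4 UGU (Cys): third position 2-fold.
Codon 5 UCC (Ser): third position 4-fold.
Codon 6 GCU (Ala): third position 4-fold.
Four-fold degenerate third positions: 4.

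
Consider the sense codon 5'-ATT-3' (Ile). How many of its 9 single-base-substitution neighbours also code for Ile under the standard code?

Position 1: none → 0 synonymous.
Position 2: none → 0 synonymous.
Position 3: ATC, ATA → 2 synonymous.
Total: 0 + 0 + 2 = 2.

2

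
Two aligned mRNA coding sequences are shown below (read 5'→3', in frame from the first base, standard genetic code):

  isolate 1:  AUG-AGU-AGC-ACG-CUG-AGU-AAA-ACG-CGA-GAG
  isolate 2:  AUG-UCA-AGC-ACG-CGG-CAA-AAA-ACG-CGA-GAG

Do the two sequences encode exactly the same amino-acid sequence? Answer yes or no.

no

Codon 1: AUG Met / AUG Met — identical.
Codon 2: AGU Ser / UCA Ser — synonymous.
Codon 3: AGC Ser / AGC Ser — identical.
Codon 4: ACG Thr / ACG Thr — identical.
Codon 5: CUG Leu / CGG Arg — nonsynonymous.
Codon 6: AGU Ser / CAA Gln — nonsynonymous.
Codon 7: AAA Lys / AAA Lys — identical.
Codon 8: ACG Thr / ACG Thr — identical.
Codon 9: CGA Arg / CGA Arg — identical.
Codon 10: GAG Glu / GAG Glu — identical.
Nonsynonymous differences: 2 → different protein.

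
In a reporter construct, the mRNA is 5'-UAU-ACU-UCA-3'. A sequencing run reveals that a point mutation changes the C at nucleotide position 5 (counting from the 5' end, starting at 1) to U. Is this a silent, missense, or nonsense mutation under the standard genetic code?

missense

Position 5 falls in codon 2: ACU → Thr.
After the substitution the codon is AUU → Ile.
Thr ≠ Ile, so this is a missense mutation.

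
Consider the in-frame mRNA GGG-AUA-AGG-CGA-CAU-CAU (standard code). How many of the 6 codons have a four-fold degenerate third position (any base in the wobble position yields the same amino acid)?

Codon 1 GGG (Gly): third position 4-fold.
Codon 2 AUA (Ile): third position 3-fold.
Codon 3 AGG (Arg): third position 2-fold.
Codon 4 CGA (Arg): third position 4-fold.
Codon 5 CAU (His): third position 2-fold.
Codon 6 CAU (His): third position 2-fold.
Four-fold degenerate third positions: 2.

2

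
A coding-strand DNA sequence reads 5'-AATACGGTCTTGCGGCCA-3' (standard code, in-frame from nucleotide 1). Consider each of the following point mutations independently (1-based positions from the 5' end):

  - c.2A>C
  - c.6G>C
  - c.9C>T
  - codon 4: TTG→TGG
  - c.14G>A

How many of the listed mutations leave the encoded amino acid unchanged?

2

Codon 1: AAT (Asn) → ACT (Thr) — missense.
Codon 2: ACG (Thr) → ACC (Thr) — synonymous.
Codon 3: GTC (Val) → GTT (Val) — synonymous.
Codon 4: TTG (Leu) → TGG (Trp) — missense.
Codon 5: CGG (Arg) → CAG (Gln) — missense.
Synonymous: 2 of 5.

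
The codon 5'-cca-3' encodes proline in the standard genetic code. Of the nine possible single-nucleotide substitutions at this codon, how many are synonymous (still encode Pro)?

Position 1: none → 0 synonymous.
Position 2: none → 0 synonymous.
Position 3: CCU, CCC, CCG → 3 synonymous.
Total: 0 + 0 + 3 = 3.

3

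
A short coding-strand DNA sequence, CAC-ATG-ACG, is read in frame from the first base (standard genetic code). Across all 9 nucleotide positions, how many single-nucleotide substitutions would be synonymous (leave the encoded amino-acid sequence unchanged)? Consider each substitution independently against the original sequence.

Codon 1 (CAC, His): 1 synonymous substitution.
Codon 2 (ATG, Met): 0 synonymous substitutions.
Codon 3 (ACG, Thr): 3 synonymous substitutions.
Total: 1 + 0 + 3 = 4.

4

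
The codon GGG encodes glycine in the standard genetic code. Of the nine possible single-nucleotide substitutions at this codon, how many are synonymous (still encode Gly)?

Position 1: none → 0 synonymous.
Position 2: none → 0 synonymous.
Position 3: GGT, GGC, GGA → 3 synonymous.
Total: 0 + 0 + 3 = 3.

3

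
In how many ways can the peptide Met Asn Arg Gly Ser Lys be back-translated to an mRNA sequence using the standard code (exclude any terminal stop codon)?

576

Met: 1 codon.
Asn: 2 codons.
Arg: 6 codons.
Gly: 4 codons.
Ser: 6 codons.
Lys: 2 codons.
1 × 2 × 6 × 4 × 6 × 2 = 576.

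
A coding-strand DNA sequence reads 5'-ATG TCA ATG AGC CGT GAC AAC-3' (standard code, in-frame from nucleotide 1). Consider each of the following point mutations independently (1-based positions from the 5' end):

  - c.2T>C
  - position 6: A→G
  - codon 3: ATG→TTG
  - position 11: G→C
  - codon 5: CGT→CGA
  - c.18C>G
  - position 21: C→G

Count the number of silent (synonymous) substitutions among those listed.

Codon 1: ATG (Met) → ACG (Thr) — missense.
Codon 2: TCA (Ser) → TCG (Ser) — synonymous.
Codon 3: ATG (Met) → TTG (Leu) — missense.
Codon 4: AGC (Ser) → ACC (Thr) — missense.
Codon 5: CGT (Arg) → CGA (Arg) — synonymous.
Codon 6: GAC (Asp) → GAG (Glu) — missense.
Codon 7: AAC (Asn) → AAG (Lys) — missense.
Synonymous: 2 of 7.

2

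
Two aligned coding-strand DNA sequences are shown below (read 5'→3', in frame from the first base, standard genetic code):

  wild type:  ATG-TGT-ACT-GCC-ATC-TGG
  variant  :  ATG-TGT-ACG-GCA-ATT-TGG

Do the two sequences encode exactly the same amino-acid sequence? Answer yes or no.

yes

Codon 1: ATG Met / ATG Met — identical.
Codon 2: TGT Cys / TGT Cys — identical.
Codon 3: ACT Thr / ACG Thr — synonymous.
Codon 4: GCC Ala / GCA Ala — synonymous.
Codon 5: ATC Ile / ATT Ile — synonymous.
Codon 6: TGG Trp / TGG Trp — identical.
Nonsynonymous differences: 0 → same protein.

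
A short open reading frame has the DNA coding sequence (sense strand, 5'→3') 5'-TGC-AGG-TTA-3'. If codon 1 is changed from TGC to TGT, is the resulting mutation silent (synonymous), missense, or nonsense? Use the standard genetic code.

Position 3 falls in codon 1: TGC → Cys.
After the substitution the codon is TGT → Cys.
Both encode Cys, so the change is synonymous.

silent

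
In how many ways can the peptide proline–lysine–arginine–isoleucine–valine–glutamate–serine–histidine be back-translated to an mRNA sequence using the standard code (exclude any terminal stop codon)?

Pro: 4 codons.
Lys: 2 codons.
Arg: 6 codons.
Ile: 3 codons.
Val: 4 codons.
Glu: 2 codons.
Ser: 6 codons.
His: 2 codons.
4 × 2 × 6 × 3 × 4 × 2 × 6 × 2 = 13824.

13824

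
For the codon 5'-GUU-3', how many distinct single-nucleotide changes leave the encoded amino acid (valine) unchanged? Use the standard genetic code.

Position 1: none → 0 synonymous.
Position 2: none → 0 synonymous.
Position 3: GUC, GUA, GUG → 3 synonymous.
Total: 0 + 0 + 3 = 3.

3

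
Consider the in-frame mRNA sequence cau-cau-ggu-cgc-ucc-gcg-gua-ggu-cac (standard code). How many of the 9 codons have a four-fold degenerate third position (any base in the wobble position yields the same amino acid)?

6

Codon 1 CAU (His): third position 2-fold.
Codon 2 CAU (His): third position 2-fold.
Codon 3 GGU (Gly): third position 4-fold.
Codon 4 CGC (Arg): third position 4-fold.
Codon 5 UCC (Ser): third position 4-fold.
Codon 6 GCG (Ala): third position 4-fold.
Codon 7 GUA (Val): third position 4-fold.
Codon 8 GGU (Gly): third position 4-fold.
Codon 9 CAC (His): third position 2-fold.
Four-fold degenerate third positions: 6.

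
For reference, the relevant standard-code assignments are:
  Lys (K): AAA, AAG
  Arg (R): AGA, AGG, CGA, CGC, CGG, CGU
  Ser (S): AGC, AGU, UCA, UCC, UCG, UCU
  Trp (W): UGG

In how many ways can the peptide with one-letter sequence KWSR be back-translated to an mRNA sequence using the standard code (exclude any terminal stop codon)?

Lys: 2 codons.
Trp: 1 codon.
Ser: 6 codons.
Arg: 6 codons.
2 × 1 × 6 × 6 = 72.

72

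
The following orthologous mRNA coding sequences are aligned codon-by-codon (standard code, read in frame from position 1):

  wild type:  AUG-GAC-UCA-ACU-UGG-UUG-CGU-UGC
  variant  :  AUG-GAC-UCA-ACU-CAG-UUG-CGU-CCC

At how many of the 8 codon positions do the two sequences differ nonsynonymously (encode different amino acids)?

Codon 1: AUG Met / AUG Met — identical.
Codon 2: GAC Asp / GAC Asp — identical.
Codon 3: UCA Ser / UCA Ser — identical.
Codon 4: ACU Thr / ACU Thr — identical.
Codon 5: UGG Trp / CAG Gln — nonsynonymous.
Codon 6: UUG Leu / UUG Leu — identical.
Codon 7: CGU Arg / CGU Arg — identical.
Codon 8: UGC Cys / CCC Pro — nonsynonymous.
Nonsynonymous differences: 2.

2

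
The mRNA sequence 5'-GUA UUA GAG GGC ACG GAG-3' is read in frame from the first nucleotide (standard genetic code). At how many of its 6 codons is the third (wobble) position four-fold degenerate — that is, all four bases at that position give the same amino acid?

Codon 1 GUA (Val): third position 4-fold.
Codon 2 UUA (Leu): third position 2-fold.
Codon 3 GAG (Glu): third position 2-fold.
Codon 4 GGC (Gly): third position 4-fold.
Codon 5 ACG (Thr): third position 4-fold.
Codon 6 GAG (Glu): third position 2-fold.
Four-fold degenerate third positions: 3.

3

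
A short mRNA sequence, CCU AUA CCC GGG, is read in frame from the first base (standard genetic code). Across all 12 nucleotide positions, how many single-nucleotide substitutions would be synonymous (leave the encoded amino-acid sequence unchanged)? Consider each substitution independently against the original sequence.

Codon 1 (CCU, Pro): 3 synonymous substitutions.
Codon 2 (AUA, Ile): 2 synonymous substitutions.
Codon 3 (CCC, Pro): 3 synonymous substitutions.
Codon 4 (GGG, Gly): 3 synonymous substitutions.
Total: 3 + 2 + 3 + 3 = 11.

11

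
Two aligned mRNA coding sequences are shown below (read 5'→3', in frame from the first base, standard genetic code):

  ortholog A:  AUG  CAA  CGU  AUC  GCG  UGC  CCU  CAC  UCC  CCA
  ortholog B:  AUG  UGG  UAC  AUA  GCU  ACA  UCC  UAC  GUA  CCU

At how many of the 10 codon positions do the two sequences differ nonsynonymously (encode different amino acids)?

6

Codon 1: AUG Met / AUG Met — identical.
Codon 2: CAA Gln / UGG Trp — nonsynonymous.
Codon 3: CGU Arg / UAC Tyr — nonsynonymous.
Codon 4: AUC Ile / AUA Ile — synonymous.
Codon 5: GCG Ala / GCU Ala — synonymous.
Codon 6: UGC Cys / ACA Thr — nonsynonymous.
Codon 7: CCU Pro / UCC Ser — nonsynonymous.
Codon 8: CAC His / UAC Tyr — nonsynonymous.
Codon 9: UCC Ser / GUA Val — nonsynonymous.
Codon 10: CCA Pro / CCU Pro — synonymous.
Nonsynonymous differences: 6.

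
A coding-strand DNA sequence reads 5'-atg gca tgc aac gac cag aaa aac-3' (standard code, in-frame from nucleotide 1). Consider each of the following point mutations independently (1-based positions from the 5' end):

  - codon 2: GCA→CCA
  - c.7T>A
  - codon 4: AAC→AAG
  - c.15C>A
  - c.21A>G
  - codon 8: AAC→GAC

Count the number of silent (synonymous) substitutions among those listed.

1

Codon 2: GCA (Ala) → CCA (Pro) — missense.
Codon 3: TGC (Cys) → AGC (Ser) — missense.
Codon 4: AAC (Asn) → AAG (Lys) — missense.
Codon 5: GAC (Asp) → GAA (Glu) — missense.
Codon 7: AAA (Lys) → AAG (Lys) — synonymous.
Codon 8: AAC (Asn) → GAC (Asp) — missense.
Synonymous: 1 of 6.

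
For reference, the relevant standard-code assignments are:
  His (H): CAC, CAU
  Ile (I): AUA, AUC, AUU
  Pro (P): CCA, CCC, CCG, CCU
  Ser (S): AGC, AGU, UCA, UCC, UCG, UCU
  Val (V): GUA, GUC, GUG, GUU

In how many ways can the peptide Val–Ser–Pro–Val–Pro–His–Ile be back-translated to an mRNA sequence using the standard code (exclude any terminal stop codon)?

9216

Val: 4 codons.
Ser: 6 codons.
Pro: 4 codons.
Val: 4 codons.
Pro: 4 codons.
His: 2 codons.
Ile: 3 codons.
4 × 6 × 4 × 4 × 4 × 2 × 3 = 9216.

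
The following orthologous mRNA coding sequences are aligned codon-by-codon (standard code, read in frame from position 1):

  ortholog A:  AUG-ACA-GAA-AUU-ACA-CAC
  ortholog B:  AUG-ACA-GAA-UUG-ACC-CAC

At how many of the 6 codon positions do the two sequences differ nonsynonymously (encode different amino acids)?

1

Codon 1: AUG Met / AUG Met — identical.
Codon 2: ACA Thr / ACA Thr — identical.
Codon 3: GAA Glu / GAA Glu — identical.
Codon 4: AUU Ile / UUG Leu — nonsynonymous.
Codon 5: ACA Thr / ACC Thr — synonymous.
Codon 6: CAC His / CAC His — identical.
Nonsynonymous differences: 1.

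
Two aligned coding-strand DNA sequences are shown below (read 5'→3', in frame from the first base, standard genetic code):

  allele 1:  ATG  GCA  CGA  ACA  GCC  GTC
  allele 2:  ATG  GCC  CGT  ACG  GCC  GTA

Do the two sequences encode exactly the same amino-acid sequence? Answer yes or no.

yes

Codon 1: ATG Met / ATG Met — identical.
Codon 2: GCA Ala / GCC Ala — synonymous.
Codon 3: CGA Arg / CGT Arg — synonymous.
Codon 4: ACA Thr / ACG Thr — synonymous.
Codon 5: GCC Ala / GCC Ala — identical.
Codon 6: GTC Val / GTA Val — synonymous.
Nonsynonymous differences: 0 → same protein.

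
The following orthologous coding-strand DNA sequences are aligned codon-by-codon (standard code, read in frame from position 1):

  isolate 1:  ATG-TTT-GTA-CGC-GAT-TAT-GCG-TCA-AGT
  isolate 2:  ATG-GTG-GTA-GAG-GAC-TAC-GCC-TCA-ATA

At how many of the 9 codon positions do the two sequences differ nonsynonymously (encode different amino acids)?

Codon 1: ATG Met / ATG Met — identical.
Codon 2: TTT Phe / GTG Val — nonsynonymous.
Codon 3: GTA Val / GTA Val — identical.
Codon 4: CGC Arg / GAG Glu — nonsynonymous.
Codon 5: GAT Asp / GAC Asp — synonymous.
Codon 6: TAT Tyr / TAC Tyr — synonymous.
Codon 7: GCG Ala / GCC Ala — synonymous.
Codon 8: TCA Ser / TCA Ser — identical.
Codon 9: AGT Ser / ATA Ile — nonsynonymous.
Nonsynonymous differences: 3.

3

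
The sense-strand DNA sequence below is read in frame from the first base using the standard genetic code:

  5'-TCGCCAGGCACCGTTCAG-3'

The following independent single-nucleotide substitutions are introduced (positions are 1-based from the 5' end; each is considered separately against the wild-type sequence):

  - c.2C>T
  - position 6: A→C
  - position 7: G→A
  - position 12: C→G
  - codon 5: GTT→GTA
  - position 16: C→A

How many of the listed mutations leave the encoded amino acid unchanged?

Codon 1: TCG (Ser) → TTG (Leu) — missense.
Codon 2: CCA (Pro) → CCC (Pro) — synonymous.
Codon 3: GGC (Gly) → AGC (Ser) — missense.
Codon 4: ACC (Thr) → ACG (Thr) — synonymous.
Codon 5: GTT (Val) → GTA (Val) — synonymous.
Codon 6: CAG (Gln) → AAG (Lys) — missense.
Synonymous: 3 of 6.

3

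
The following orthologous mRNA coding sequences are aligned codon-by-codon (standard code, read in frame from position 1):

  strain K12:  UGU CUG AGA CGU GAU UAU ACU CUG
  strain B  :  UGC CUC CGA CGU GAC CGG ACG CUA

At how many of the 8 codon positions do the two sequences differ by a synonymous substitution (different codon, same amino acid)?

Codon 1: UGU Cys / UGC Cys — synonymous.
Codon 2: CUG Leu / CUC Leu — synonymous.
Codon 3: AGA Arg / CGA Arg — synonymous.
Codon 4: CGU Arg / CGU Arg — identical.
Codon 5: GAU Asp / GAC Asp — synonymous.
Codon 6: UAU Tyr / CGG Arg — nonsynonymous.
Codon 7: ACU Thr / ACG Thr — synonymous.
Codon 8: CUG Leu / CUA Leu — synonymous.
Synonymous differences: 6.

6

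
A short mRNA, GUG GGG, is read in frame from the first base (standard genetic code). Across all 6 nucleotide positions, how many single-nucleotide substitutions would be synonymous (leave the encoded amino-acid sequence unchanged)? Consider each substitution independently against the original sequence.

Codon 1 (GUG, Val): 3 synonymous substitutions.
Codon 2 (GGG, Gly): 3 synonymous substitutions.
Total: 3 + 3 = 6.

6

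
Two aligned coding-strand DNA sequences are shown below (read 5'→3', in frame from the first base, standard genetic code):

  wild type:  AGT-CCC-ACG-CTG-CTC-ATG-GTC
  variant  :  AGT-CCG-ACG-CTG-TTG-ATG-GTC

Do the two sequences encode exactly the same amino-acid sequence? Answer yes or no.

yes

Codon 1: AGT Ser / AGT Ser — identical.
Codon 2: CCC Pro / CCG Pro — synonymous.
Codon 3: ACG Thr / ACG Thr — identical.
Codon 4: CTG Leu / CTG Leu — identical.
Codon 5: CTC Leu / TTG Leu — synonymous.
Codon 6: ATG Met / ATG Met — identical.
Codon 7: GTC Val / GTC Val — identical.
Nonsynonymous differences: 0 → same protein.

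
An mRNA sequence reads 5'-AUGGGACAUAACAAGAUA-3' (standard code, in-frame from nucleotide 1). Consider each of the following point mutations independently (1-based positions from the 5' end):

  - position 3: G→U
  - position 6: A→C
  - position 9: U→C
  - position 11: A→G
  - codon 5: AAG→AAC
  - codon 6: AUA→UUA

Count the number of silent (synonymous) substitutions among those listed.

Codon 1: AUG (Met) → AUU (Ile) — missense.
Codon 2: GGA (Gly) → GGC (Gly) — synonymous.
Codon 3: CAU (His) → CAC (His) — synonymous.
Codon 4: AAC (Asn) → AGC (Ser) — missense.
Codon 5: AAG (Lys) → AAC (Asn) — missense.
Codon 6: AUA (Ile) → UUA (Leu) — missense.
Synonymous: 2 of 6.

2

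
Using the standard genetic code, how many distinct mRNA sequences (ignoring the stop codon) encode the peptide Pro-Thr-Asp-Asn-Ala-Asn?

Pro: 4 codons.
Thr: 4 codons.
Asp: 2 codons.
Asn: 2 codons.
Ala: 4 codons.
Asn: 2 codons.
4 × 4 × 2 × 2 × 4 × 2 = 512.

512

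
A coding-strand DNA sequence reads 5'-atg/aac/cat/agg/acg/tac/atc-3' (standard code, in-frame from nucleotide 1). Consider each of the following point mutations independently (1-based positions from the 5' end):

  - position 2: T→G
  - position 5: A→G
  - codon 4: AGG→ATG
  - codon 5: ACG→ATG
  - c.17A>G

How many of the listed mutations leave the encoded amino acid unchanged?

0

Codon 1: ATG (Met) → AGG (Arg) — missense.
Codon 2: AAC (Asn) → AGC (Ser) — missense.
Codon 4: AGG (Arg) → ATG (Met) — missense.
Codon 5: ACG (Thr) → ATG (Met) — missense.
Codon 6: TAC (Tyr) → TGC (Cys) — missense.
Synonymous: 0 of 5.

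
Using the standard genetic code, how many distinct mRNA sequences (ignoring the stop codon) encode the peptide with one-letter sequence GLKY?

Gly: 4 codons.
Leu: 6 codons.
Lys: 2 codons.
Tyr: 2 codons.
4 × 6 × 2 × 2 = 96.

96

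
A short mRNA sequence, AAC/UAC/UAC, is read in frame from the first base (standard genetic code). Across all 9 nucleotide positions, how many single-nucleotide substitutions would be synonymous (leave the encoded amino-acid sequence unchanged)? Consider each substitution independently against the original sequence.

3

Codon 1 (AAC, Asn): 1 synonymous substitution.
Codon 2 (UAC, Tyr): 1 synonymous substitution.
Codon 3 (UAC, Tyr): 1 synonymous substitution.
Total: 1 + 1 + 1 = 3.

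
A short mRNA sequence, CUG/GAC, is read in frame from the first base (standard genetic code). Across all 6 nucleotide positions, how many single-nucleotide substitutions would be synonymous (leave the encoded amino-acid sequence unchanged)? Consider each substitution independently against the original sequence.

Codon 1 (CUG, Leu): 4 synonymous substitutions.
Codon 2 (GAC, Asp): 1 synonymous substitution.
Total: 4 + 1 = 5.

5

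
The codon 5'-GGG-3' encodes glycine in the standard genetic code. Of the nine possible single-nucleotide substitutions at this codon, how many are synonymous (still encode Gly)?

3

Position 1: none → 0 synonymous.
Position 2: none → 0 synonymous.
Position 3: GGT, GGC, GGA → 3 synonymous.
Total: 0 + 0 + 3 = 3.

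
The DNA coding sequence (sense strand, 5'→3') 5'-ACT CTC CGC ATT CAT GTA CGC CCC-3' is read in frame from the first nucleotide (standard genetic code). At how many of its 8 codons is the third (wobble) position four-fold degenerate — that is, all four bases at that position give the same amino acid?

6

Codon 1 ACT (Thr): third position 4-fold.
Codon 2 CTC (Leu): third position 4-fold.
Codon 3 CGC (Arg): third position 4-fold.
Codon 4 ATT (Ile): third position 3-fold.
Codon 5 CAT (His): third position 2-fold.
Codon 6 GTA (Val): third position 4-fold.
Codon 7 CGC (Arg): third position 4-fold.
Codon 8 CCC (Pro): third position 4-fold.
Four-fold degenerate third positions: 6.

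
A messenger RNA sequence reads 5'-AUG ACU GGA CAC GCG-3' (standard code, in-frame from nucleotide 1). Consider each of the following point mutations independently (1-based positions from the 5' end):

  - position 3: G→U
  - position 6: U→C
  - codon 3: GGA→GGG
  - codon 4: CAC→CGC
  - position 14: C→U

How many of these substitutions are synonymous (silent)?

2

Codon 1: AUG (Met) → AUU (Ile) — missense.
Codon 2: ACU (Thr) → ACC (Thr) — synonymous.
Codon 3: GGA (Gly) → GGG (Gly) — synonymous.
Codon 4: CAC (His) → CGC (Arg) — missense.
Codon 5: GCG (Ala) → GUG (Val) — missense.
Synonymous: 2 of 5.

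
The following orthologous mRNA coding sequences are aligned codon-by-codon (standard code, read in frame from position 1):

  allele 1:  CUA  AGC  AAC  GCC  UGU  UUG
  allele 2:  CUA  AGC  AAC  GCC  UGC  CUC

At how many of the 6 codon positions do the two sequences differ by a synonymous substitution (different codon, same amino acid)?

2

Codon 1: CUA Leu / CUA Leu — identical.
Codon 2: AGC Ser / AGC Ser — identical.
Codon 3: AAC Asn / AAC Asn — identical.
Codon 4: GCC Ala / GCC Ala — identical.
Codon 5: UGU Cys / UGC Cys — synonymous.
Codon 6: UUG Leu / CUC Leu — synonymous.
Synonymous differences: 2.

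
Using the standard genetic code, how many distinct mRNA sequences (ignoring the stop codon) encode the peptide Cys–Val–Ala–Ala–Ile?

384

Cys: 2 codons.
Val: 4 codons.
Ala: 4 codons.
Ala: 4 codons.
Ile: 3 codons.
2 × 4 × 4 × 4 × 3 = 384.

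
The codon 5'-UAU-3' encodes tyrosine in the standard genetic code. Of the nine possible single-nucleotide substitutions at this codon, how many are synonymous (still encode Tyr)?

Position 1: none → 0 synonymous.
Position 2: none → 0 synonymous.
Position 3: UAC → 1 synonymous.
Total: 0 + 0 + 1 = 1.

1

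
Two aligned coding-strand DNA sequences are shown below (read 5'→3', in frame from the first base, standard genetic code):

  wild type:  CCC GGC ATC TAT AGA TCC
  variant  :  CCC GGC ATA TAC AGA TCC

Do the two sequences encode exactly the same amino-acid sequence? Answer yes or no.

Codon 1: CCC Pro / CCC Pro — identical.
Codon 2: GGC Gly / GGC Gly — identical.
Codon 3: ATC Ile / ATA Ile — synonymous.
Codon 4: TAT Tyr / TAC Tyr — synonymous.
Codon 5: AGA Arg / AGA Arg — identical.
Codon 6: TCC Ser / TCC Ser — identical.
Nonsynonymous differences: 0 → same protein.

yes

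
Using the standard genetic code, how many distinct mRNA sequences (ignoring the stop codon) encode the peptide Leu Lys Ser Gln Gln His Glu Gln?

Leu: 6 codons.
Lys: 2 codons.
Ser: 6 codons.
Gln: 2 codons.
Gln: 2 codons.
His: 2 codons.
Glu: 2 codons.
Gln: 2 codons.
6 × 2 × 6 × 2 × 2 × 2 × 2 × 2 = 2304.

2304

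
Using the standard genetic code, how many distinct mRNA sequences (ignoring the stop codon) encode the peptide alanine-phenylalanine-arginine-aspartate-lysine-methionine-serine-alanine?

Ala: 4 codons.
Phe: 2 codons.
Arg: 6 codons.
Asp: 2 codons.
Lys: 2 codons.
Met: 1 codon.
Ser: 6 codons.
Ala: 4 codons.
4 × 2 × 6 × 2 × 2 × 1 × 6 × 4 = 4608.

4608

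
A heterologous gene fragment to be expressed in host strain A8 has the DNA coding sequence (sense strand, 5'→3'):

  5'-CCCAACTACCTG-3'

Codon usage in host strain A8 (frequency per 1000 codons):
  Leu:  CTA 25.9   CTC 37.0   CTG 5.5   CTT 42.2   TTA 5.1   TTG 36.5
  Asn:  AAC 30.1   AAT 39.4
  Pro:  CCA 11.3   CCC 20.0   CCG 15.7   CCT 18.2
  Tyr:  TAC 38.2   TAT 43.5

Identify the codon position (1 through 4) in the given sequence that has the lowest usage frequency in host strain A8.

Codon 1 CCC (Pro): 20.0 per 1000.
Codon 2 AAC (Asn): 30.1 per 1000.
Codon 3 TAC (Tyr): 38.2 per 1000.
Codon 4 CTG (Leu): 5.5 per 1000.
Lowest frequency is 5.5 at codon 4.

4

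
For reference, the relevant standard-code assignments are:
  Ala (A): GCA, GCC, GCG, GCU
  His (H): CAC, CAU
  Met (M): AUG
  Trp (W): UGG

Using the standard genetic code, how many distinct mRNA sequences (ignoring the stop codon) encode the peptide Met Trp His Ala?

8

Met: 1 codon.
Trp: 1 codon.
His: 2 codons.
Ala: 4 codons.
1 × 1 × 2 × 4 = 8.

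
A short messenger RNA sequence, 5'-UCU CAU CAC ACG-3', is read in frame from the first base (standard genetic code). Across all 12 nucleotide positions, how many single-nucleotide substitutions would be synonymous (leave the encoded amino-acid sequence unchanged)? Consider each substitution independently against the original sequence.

Codon 1 (UCU, Ser): 3 synonymous substitutions.
Codon 2 (CAU, His): 1 synonymous substitution.
Codon 3 (CAC, His): 1 synonymous substitution.
Codon 4 (ACG, Thr): 3 synonymous substitutions.
Total: 3 + 1 + 1 + 3 = 8.

8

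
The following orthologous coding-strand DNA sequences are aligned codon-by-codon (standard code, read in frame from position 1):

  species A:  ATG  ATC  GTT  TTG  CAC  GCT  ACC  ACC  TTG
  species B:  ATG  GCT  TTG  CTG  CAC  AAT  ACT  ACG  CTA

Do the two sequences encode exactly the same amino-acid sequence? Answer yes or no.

no

Codon 1: ATG Met / ATG Met — identical.
Codon 2: ATC Ile / GCT Ala — nonsynonymous.
Codon 3: GTT Val / TTG Leu — nonsynonymous.
Codon 4: TTG Leu / CTG Leu — synonymous.
Codon 5: CAC His / CAC His — identical.
Codon 6: GCT Ala / AAT Asn — nonsynonymous.
Codon 7: ACC Thr / ACT Thr — synonymous.
Codon 8: ACC Thr / ACG Thr — synonymous.
Codon 9: TTG Leu / CTA Leu — synonymous.
Nonsynonymous differences: 3 → different protein.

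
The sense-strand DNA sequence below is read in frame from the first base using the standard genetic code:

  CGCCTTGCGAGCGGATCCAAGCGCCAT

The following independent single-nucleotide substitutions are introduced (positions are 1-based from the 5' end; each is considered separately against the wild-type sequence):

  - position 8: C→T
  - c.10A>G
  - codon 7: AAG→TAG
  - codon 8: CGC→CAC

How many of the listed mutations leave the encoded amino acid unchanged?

0

Codon 3: GCG (Ala) → GTG (Val) — missense.
Codon 4: AGC (Ser) → GGC (Gly) — missense.
Codon 7: AAG (Lys) → TAG (Stop) — nonsense.
Codon 8: CGC (Arg) → CAC (His) — missense.
Synonymous: 0 of 4.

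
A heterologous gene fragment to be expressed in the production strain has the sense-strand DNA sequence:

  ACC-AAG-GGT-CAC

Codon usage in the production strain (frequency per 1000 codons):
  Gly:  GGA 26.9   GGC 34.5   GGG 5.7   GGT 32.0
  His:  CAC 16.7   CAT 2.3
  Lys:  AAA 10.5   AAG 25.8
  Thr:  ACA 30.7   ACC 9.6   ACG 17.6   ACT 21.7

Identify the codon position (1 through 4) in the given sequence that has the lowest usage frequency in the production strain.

Codon 1 ACC (Thr): 9.6 per 1000.
Codon 2 AAG (Lys): 25.8 per 1000.
Codon 3 GGT (Gly): 32.0 per 1000.
Codon 4 CAC (His): 16.7 per 1000.
Lowest frequency is 9.6 at codon 1.

1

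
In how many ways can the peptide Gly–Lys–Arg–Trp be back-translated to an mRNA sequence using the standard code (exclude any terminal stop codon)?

Gly: 4 codons.
Lys: 2 codons.
Arg: 6 codons.
Trp: 1 codon.
4 × 2 × 6 × 1 = 48.

48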